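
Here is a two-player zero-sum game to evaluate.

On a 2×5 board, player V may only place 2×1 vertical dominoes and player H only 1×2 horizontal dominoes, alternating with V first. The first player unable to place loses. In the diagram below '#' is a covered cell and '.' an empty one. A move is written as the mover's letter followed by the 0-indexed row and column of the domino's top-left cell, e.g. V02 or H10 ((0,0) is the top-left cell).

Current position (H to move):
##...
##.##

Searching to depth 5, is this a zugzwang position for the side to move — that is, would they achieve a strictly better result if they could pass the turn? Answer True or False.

ply 1, H at ##.../##.## | H02=+1→####./##.##*; H03=-1→##.##/##.##
ply 2: ####./##.## is terminal -1 (V); from ##.../##.## depth 5
if H skipped the turn, V would face:
~ ply 1, V at ##.../##.## | V02=-1→###../#####*
~ ply 2, H at ###../##### | H03=+1→#####/#####*
~ ply 3: #####/##### is terminal -1 (V); from ##.../##.## depth 5
compare (H): move=+1 vs pass=+1

zugzwang(##.../##.##, H) = False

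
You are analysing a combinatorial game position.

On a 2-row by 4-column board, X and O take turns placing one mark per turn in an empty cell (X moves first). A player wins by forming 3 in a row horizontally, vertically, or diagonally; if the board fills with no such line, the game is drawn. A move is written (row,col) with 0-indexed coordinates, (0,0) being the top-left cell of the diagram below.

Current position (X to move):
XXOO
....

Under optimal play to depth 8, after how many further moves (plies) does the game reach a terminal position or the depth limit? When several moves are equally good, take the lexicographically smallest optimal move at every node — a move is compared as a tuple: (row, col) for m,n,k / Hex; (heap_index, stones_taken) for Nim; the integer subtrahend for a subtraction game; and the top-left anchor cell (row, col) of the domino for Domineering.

ply 1, X at XXOO/.... | (1,0)=+0→XXOO/X...*; (1,1)=+0→XXOO/.X..; (1,2)=+0→XXOO/..X.; (1,3)=+0→XXOO/...X
ply 2, O at XXOO/X... | (1,1)=+0→XXOO/XO..*; (1,2)=+0→XXOO/X.O.; (1,3)=+0→XXOO/X..O
ply 3, X at XXOO/XO.. | (1,2)=+0→XXOO/XOX.*; (1,3)=+0→XXOO/XO.X
ply 4, O at XXOO/XOX. | (1,3)=+0→XXOO/XOXO*
ply 5: XXOO/XOXO is terminal +0 (X); from XXOO/.... depth 8

PV length from [XXOO/....]: 4 plies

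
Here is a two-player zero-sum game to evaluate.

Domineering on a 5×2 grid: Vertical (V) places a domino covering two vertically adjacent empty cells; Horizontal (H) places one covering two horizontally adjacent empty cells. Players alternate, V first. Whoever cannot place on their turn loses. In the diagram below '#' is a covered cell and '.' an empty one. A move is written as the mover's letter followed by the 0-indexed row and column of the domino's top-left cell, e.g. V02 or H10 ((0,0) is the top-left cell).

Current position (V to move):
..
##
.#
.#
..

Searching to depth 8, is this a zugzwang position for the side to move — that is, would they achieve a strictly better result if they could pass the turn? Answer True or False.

zugzwang(../##/.#/.#/.., V) = False

p1 V@[../##/.#/.#/..]: V20[../##/##/##/..]-1* V30[../##/.#/##/#.]-1
p2 H@[../##/##/##/..]: H00[##/##/##/##/..]+1* H40[../##/##/##/##]+1
p3 V@[##/##/##/##/..] terminal -1; root [../##/.#/.#/..] d8
suppose V passes — search the same position with H to move:
pass> p1 H@[../##/.#/.#/..]: H00[##/##/.#/.#/..]-1 H40[../##/.#/.#/##]+1*
pass> p2 V@[../##/.#/.#/##]: V20[../##/##/##/##]-1*
pass> p3 H@[../##/##/##/##]: H00[##/##/##/##/##]+1*
pass> p4 V@[##/##/##/##/##] terminal -1; root [../##/.#/.#/..] d8
for V: play -1, pass -1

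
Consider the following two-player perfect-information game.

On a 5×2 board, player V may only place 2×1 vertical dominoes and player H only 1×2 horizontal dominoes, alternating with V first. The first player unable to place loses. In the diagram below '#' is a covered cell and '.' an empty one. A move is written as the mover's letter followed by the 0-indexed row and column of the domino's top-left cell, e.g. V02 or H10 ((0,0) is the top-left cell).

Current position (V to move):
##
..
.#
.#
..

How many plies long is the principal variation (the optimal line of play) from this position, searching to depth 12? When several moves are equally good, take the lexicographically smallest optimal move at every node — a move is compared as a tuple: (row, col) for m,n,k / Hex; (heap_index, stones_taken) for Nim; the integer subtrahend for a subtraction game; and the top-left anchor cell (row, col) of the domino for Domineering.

[##/../.#/.#/..] V move#1: V10:-1/##/#./##/.#/..*, V20:-1/##/../##/##/.., V30:-1/##/../.#/##/#.
[##/#./##/.#/..] H move#2: H40:+1/##/#./##/.#/##*
[##/#./##/.#/##] end (terminal -1, V#3); searched ##/../.#/.#/.. to 12

PV length from [##/../.#/.#/..]: 2 plies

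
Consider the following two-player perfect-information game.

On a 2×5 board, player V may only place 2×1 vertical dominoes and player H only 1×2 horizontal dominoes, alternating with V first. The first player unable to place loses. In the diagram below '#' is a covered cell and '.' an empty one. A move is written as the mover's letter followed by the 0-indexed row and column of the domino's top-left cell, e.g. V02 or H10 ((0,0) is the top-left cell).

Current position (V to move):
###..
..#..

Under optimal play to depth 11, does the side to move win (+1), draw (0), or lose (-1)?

value(###../..#.., V) = +1

ply 1, V at ###../..#.. | V03=+1→####./..##.*; V04=+1→###.#/..#.#
ply 2, H at ####./..##. | H10=-1→####./####.*
ply 3, V at ####./####. | V04=+1→#####/#####*
ply 4: #####/##### is terminal -1 (H); from ###../..#.. depth 11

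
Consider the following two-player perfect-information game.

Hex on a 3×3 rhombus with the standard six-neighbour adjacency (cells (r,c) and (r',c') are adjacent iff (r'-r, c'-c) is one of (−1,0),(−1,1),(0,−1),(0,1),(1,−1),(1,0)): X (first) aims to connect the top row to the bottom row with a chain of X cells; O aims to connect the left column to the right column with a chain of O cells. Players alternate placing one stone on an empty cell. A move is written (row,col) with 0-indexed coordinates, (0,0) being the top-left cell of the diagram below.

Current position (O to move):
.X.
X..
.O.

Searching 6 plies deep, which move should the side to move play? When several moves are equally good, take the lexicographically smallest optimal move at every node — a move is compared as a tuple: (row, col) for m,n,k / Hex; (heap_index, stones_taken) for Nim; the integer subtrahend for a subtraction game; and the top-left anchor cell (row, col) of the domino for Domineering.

[.X./X../.O.] O move#1: (0,0):-1/OX./X../.O., (0,2):-1/.XO/X../.O., (1,1):-1/.X./XO./.O., (1,2):-1/.X./X.O/.O., (2,0):+1/.X./X../OO.*, (2,2):-1/.X./X../.OO
[.X./X../OO.] X move#2: (0,0):-1/XX./X../OO.*, (0,2):-1/.XX/X../OO., (1,1):-1/.X./XX./OO., (1,2):-1/.X./X.X/OO., (2,2):-1/.X./X../OOX
[XX./X../OO.] O move#3: (0,2):+1/XXO/X../OO.*, (1,1):+1/XX./XO./OO., (1,2):+1/XX./X.O/OO., (2,2):+1/XX./X../OOO
[XXO/X../OO.] X move#4: (1,1):-1/XXO/XX./OO.*, (1,2):-1/XXO/X.X/OO., (2,2):-1/XXO/X../OOX
[XXO/XX./OO.] O move#5: (1,2):+1/XXO/XXO/OO.*, (2,2):+1/XXO/XX./OOO
[XXO/XXO/OO.] end (terminal -1, X#6); searched .X./X../.O. to 6

O's best at [.X./X../.O.]: (2,0)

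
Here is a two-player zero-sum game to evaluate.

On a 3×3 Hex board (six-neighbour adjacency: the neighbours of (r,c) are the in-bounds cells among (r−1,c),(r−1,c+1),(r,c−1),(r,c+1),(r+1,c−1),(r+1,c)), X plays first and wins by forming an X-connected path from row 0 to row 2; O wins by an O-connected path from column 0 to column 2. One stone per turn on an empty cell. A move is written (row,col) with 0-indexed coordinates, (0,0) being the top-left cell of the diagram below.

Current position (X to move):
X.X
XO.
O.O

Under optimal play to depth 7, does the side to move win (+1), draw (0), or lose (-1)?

value(X.X/XO./O.O, X) = -1

p1 X@[X.X/XO./O.O]: (0,1)[XXX/XO./O.O]-1* (1,2)[X.X/XOX/O.O]-1 (2,1)[X.X/XO./OXO]-1
p2 O@[XXX/XO./O.O]: (1,2)[XXX/XOO/O.O]+1* (2,1)[XXX/XO./OOO]+1
p3 X@[XXX/XOO/O.O] terminal -1; root [X.X/XO./O.O] d7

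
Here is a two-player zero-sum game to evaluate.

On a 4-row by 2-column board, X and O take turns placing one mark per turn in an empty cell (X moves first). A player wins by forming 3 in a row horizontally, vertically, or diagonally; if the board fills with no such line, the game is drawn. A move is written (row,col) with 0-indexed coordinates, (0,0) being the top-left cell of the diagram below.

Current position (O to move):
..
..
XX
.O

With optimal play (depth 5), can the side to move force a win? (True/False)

O winning at [../../XX/.O]: False

ply 1, O at ../../XX/.O | (0,0)=+0→O./../XX/.O*; (0,1)=-1→.O/../XX/.O; (1,0)=+0→../O./XX/.O; (1,1)=-1→../.O/XX/.O; (3,0)=+0→../../XX/OO
ply 2, X at O./../XX/.O | (0,1)=+0→OX/../XX/.O*; (1,0)=+0→O./X./XX/.O; (1,1)=+0→O./.X/XX/.O; (3,0)=+0→O./../XX/XO
ply 3, O at OX/../XX/.O | (1,0)=-1→OX/O./XX/.O; (1,1)=+0→OX/.O/XX/.O*; (3,0)=-1→OX/../XX/OO
ply 4, X at OX/.O/XX/.O | (1,0)=+0→OX/XO/XX/.O*; (3,0)=+0→OX/.O/XX/XO
ply 5, O at OX/XO/XX/.O | (3,0)=+0→OX/XO/XX/OO*
ply 6: OX/XO/XX/OO is terminal +0 (X); from ../../XX/.O depth 5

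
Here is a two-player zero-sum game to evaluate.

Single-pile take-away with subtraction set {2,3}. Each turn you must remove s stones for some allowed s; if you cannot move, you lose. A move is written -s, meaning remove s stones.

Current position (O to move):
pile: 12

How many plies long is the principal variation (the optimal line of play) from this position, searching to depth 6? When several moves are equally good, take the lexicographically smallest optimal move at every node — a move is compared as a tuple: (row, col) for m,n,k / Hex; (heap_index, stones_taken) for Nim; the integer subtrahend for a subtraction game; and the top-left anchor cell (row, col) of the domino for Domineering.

PV length from [12]: 5 plies

p1 O@[12]: -2[10]+1* -3[9]-1
p2 X@[10]: -2[8]-1* -3[7]-1
p3 O@[8]: -2[6]+1* -3[5]+1
p4 X@[6]: -2[4]-1* -3[3]-1
p5 O@[4]: -2[2]-1 -3[1]+1*
p6 X@[1] terminal -1; root [12] d6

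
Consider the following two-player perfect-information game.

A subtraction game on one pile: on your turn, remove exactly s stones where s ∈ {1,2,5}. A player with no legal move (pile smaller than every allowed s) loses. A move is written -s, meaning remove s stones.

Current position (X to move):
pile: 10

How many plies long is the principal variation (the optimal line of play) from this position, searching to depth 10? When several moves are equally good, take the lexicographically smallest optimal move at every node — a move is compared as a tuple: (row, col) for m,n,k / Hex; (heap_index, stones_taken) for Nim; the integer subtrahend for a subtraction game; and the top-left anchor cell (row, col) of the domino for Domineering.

p1 X@[10]: -1[9]+1* -2[8]-1 -5[5]-1
p2 O@[9]: -1[8]-1* -2[7]-1 -5[4]-1
p3 X@[8]: -1[7]-1 -2[6]+1* -5[3]+1
p4 O@[6]: -1[5]-1* -2[4]-1 -5[1]-1
p5 X@[5]: -1[4]-1 -2[3]+1* -5[0]+1
p6 O@[3]: -1[2]-1* -2[1]-1
p7 X@[2]: -1[1]-1 -2[0]+1*
p8 O@[0] terminal -1; root [10] d10

PV length from [10]: 7 plies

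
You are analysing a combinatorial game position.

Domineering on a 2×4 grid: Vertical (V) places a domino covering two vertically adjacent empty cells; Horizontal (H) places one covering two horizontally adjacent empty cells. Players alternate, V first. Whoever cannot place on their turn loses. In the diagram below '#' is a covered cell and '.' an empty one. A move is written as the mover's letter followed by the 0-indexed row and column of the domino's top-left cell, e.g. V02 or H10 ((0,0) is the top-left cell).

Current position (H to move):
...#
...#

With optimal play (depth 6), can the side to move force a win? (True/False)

ply 1, H at ...#/...# | H00=+1→##.#/...#*; H01=+1→.###/...#; H10=+1→...#/##.#; H11=+1→...#/.###
ply 2, V at ##.#/...# | V02=-1→####/..##*
ply 3, H at ####/..## | H10=+1→####/####*
ply 4: ####/#### is terminal -1 (V); from ...#/...# depth 6

H winning at [...#/...#]: True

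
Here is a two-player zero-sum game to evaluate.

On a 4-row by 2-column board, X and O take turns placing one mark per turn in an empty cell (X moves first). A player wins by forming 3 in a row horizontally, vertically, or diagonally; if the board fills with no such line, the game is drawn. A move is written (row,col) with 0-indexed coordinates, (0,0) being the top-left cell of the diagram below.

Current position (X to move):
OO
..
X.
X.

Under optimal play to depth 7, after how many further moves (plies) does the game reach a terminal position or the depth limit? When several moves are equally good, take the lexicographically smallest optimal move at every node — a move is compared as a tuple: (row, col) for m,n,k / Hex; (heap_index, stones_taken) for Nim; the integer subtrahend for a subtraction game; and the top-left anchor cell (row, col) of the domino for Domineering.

p1 X@[OO/../X./X.]: (1,0)[OO/X./X./X.]+1* (1,1)[OO/.X/X./X.]+0 (2,1)[OO/../XX/X.]+0 (3,1)[OO/../X./XX]+0
p2 O@[OO/X./X./X.] terminal -1; root [OO/../X./X.] d7

PV length from [OO/../X./X.]: 1 ply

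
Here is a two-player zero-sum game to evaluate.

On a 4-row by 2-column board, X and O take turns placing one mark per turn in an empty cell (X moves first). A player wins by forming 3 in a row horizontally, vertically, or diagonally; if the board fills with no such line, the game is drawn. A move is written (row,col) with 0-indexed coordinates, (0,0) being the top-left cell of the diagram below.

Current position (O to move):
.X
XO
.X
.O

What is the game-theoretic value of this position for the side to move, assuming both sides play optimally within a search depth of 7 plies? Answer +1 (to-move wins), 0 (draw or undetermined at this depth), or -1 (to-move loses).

p1 O@[.X/XO/.X/.O]: (0,0)[OX/XO/.X/.O]+0* (2,0)[.X/XO/OX/.O]+0 (3,0)[.X/XO/.X/OO]+0
p2 X@[OX/XO/.X/.O]: (2,0)[OX/XO/XX/.O]+0* (3,0)[OX/XO/.X/XO]+0
p3 O@[OX/XO/XX/.O]: (3,0)[OX/XO/XX/OO]+0*
p4 X@[OX/XO/XX/OO] terminal +0; root [.X/XO/.X/.O] d7

value(.X/XO/.X/.O, O) = 0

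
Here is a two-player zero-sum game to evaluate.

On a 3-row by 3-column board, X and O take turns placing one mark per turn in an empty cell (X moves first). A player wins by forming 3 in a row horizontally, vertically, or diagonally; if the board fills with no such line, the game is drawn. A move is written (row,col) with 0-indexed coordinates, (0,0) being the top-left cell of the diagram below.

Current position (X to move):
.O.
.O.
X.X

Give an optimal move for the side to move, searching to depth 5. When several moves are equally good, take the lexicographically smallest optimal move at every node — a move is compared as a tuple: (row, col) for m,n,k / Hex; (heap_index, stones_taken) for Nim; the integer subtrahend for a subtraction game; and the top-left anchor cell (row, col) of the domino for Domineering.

X's best at [.O./.O./X.X]: (2,1)

[.O./.O./X.X] X move#1: (0,0):-1/XO./.O./X.X, (0,2):-1/.OX/.O./X.X, (1,0):-1/.O./XO./X.X, (1,2):-1/.O./.OX/X.X, (2,1):+1/.O./.O./XXX*
[.O./.O./XXX] end (terminal -1, O#2); searched .O./.O./X.X to 5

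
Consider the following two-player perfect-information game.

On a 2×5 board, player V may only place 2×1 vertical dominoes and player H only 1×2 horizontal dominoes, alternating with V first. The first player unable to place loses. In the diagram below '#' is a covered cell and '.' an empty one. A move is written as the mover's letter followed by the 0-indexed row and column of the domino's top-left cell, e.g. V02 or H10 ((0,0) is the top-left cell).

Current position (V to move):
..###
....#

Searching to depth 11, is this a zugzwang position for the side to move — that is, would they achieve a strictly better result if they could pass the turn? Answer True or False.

zugzwang(..###/....#, V) = False

ply 1, V at ..###/....# | V00=-1→#.###/#...#; V01=+1→.####/.#..#*
ply 2, H at .####/.#..# | H12=-1→.####/.####*
ply 3, V at .####/.#### | V00=+1→#####/#####*
ply 4: #####/##### is terminal -1 (H); from ..###/....# depth 11
pass branch (H moves first from the same position):
  | ply 1, H at ..###/....# | H00=+1→#####/....#*; H10=+1→..###/##..#; H11=-1→..###/.##.#; H12=-1→..###/..###
  | ply 2: #####/....# is terminal -1 (V); from ..###/....# depth 11
V moving scores +1; V passing scores -1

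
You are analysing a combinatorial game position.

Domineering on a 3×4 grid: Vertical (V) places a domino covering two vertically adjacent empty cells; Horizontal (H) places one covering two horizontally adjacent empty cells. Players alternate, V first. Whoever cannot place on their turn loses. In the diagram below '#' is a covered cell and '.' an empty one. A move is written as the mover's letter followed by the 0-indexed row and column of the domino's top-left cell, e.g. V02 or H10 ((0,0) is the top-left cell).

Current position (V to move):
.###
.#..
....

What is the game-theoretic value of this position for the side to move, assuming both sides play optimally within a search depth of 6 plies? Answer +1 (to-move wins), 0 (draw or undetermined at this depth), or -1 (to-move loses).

value(.###/.#../...., V) = +1

p1 V@[.###/.#../....]: V00[####/##../....]-1 V10[.###/##../#...]-1 V12[.###/.##./..#.]+1* V13[.###/.#.#/...#]+1
p2 H@[.###/.##./..#.]: H20[.###/.##./###.]-1*
p3 V@[.###/.##./###.]: V00[####/###./###.]+1* V13[.###/.###/####]+1
p4 H@[####/###./###.] terminal -1; root [.###/.#../....] d6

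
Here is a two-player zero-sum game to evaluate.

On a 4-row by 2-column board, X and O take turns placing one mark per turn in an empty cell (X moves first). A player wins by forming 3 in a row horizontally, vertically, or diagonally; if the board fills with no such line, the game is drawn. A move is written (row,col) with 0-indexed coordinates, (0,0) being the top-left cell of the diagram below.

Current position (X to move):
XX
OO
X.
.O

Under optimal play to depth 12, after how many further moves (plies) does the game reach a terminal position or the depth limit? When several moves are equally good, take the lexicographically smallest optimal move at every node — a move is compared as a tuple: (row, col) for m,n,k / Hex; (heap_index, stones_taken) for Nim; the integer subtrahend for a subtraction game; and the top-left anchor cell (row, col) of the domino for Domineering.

PV length from [XX/OO/X./.O]: 2 plies

[XX/OO/X./.O] X move#1: (2,1):+0/XX/OO/XX/.O*, (3,0):-1/XX/OO/X./XO
[XX/OO/XX/.O] O move#2: (3,0):+0/XX/OO/XX/OO*
[XX/OO/XX/OO] end (terminal +0, X#3); searched XX/OO/X./.O to 12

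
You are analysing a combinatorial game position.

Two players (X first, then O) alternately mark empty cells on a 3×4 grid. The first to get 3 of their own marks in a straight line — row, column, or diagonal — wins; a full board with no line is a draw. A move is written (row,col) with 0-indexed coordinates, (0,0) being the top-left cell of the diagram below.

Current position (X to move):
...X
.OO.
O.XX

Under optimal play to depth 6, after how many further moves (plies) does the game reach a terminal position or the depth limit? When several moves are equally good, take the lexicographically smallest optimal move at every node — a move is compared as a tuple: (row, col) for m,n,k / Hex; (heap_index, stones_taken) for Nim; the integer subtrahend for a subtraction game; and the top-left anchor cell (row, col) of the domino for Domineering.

p1 X@[...X/.OO./O.XX]: (0,0)[X..X/.OO./O.XX]-1 (0,1)[.X.X/.OO./O.XX]-1 (0,2)[..XX/.OO./O.XX]-1 (1,0)[...X/XOO./O.XX]-1 (1,3)[...X/.OOX/O.XX]+1* (2,1)[...X/.OO./OXXX]+1
p2 O@[...X/.OOX/O.XX] terminal -1; root [...X/.OO./O.XX] d6

PV length from [...X/.OO./O.XX]: 1 ply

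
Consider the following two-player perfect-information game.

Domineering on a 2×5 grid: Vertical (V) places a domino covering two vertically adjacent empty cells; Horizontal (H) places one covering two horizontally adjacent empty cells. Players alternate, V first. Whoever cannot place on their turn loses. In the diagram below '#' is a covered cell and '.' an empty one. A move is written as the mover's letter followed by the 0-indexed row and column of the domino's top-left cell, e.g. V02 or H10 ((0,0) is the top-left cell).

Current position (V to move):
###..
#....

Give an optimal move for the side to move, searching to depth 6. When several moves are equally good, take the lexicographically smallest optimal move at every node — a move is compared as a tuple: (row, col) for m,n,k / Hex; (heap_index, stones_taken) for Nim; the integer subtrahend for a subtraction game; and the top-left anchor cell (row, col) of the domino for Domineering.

V's best at [###../#....]: V03

p1 V@[###../#....]: V03[####./#..#.]+1* V04[###.#/#...#]-1
p2 H@[####./#..#.]: H11[####./####.]-1*
p3 V@[####./####.]: V04[#####/#####]+1*
p4 H@[#####/#####] terminal -1; root [###../#....] d6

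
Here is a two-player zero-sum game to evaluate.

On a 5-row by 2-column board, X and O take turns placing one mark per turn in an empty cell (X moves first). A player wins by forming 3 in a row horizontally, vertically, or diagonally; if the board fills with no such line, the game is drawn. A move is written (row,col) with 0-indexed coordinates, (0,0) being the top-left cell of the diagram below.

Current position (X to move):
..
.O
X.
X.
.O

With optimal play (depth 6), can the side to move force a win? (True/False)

p1 X@[../.O/X./X./.O]: (0,0)[X./.O/X./X./.O]+1* (0,1)[.X/.O/X./X./.O]+1 (1,0)[../XO/X./X./.O]+1 (2,1)[../.O/XX/X./.O]+1 (3,1)[../.O/X./XX/.O]+1 (4,0)[../.O/X./X./XO]+1
p2 O@[X./.O/X./X./.O]: (0,1)[XO/.O/X./X./.O]-1* (1,0)[X./OO/X./X./.O]-1 (2,1)[X./.O/XO/X./.O]-1 (3,1)[X./.O/X./XO/.O]-1 (4,0)[X./.O/X./X./OO]-1
p3 X@[XO/.O/X./X./.O]: (1,0)[XO/XO/X./X./.O]+1* (2,1)[XO/.O/XX/X./.O]+1 (3,1)[XO/.O/X./XX/.O]-1 (4,0)[XO/.O/X./X./XO]+1
p4 O@[XO/XO/X./X./.O] terminal -1; root [../.O/X./X./.O] d6

X winning at [../.O/X./X./.O]: True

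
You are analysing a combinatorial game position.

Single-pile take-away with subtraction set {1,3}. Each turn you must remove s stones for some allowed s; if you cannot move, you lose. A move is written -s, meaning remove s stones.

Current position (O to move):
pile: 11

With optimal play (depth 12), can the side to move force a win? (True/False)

ply 1, O at 11 | -1=+1→10*; -3=+1→8
ply 2, X at 10 | -1=-1→9*; -3=-1→7
ply 3, O at 9 | -1=+1→8*; -3=+1→6
ply 4, X at 8 | -1=-1→7*; -3=-1→5
ply 5, O at 7 | -1=+1→6*; -3=+1→4
ply 6, X at 6 | -1=-1→5*; -3=-1→3
ply 7, O at 5 | -1=+1→4*; -3=+1→2
ply 8, X at 4 | -1=-1→3*; -3=-1→1
ply 9, O at 3 | -1=+1→2*; -3=+1→0
ply 10, X at 2 | -1=-1→1*
ply 11, O at 1 | -1=+1→0*
ply 12: 0 is terminal -1 (X); from 11 depth 12

O winning at [11]: True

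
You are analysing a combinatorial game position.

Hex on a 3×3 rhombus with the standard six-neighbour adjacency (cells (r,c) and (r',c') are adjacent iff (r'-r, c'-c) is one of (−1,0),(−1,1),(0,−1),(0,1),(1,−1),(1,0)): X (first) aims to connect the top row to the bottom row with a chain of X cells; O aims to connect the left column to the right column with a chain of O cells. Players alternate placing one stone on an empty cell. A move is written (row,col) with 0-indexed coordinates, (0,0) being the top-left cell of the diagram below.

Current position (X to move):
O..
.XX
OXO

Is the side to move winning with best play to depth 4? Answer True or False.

p1 X@[O../.XX/OXO]: (0,1)[OX./.XX/OXO]+1* (0,2)[O.X/.XX/OXO]+1 (1,0)[O../XXX/OXO]+1
p2 O@[OX./.XX/OXO] terminal -1; root [O../.XX/OXO] d4

X winning at [O../.XX/OXO]: True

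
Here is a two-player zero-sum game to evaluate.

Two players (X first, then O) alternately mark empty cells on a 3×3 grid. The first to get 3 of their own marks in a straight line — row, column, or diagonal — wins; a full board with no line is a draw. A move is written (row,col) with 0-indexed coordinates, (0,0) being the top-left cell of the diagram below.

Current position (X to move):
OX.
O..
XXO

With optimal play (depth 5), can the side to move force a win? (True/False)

[OX./O../XXO] X move#1: (0,2):-1/OXX/O../XXO, (1,1):+1/OX./OX./XXO*, (1,2):-1/OX./O.X/XXO
[OX./OX./XXO] end (terminal -1, O#2); searched OX./O../XXO to 5

X winning at [OX./O../XXO]: True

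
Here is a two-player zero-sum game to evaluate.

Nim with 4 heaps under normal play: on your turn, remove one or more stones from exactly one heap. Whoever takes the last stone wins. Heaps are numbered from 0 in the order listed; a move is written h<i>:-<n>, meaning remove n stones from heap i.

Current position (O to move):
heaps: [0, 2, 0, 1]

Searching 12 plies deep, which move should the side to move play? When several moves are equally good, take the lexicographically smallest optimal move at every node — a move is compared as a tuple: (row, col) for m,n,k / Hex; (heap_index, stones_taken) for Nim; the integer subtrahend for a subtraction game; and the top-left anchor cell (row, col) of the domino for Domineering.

ply 1, O at (0,2,0,1) | h1:-1=+1→(0,1,0,1)*; h1:-2=-1→(0,0,0,1); h3:-1=-1→(0,2,0,0)
ply 2, X at (0,1,0,1) | h1:-1=-1→(0,0,0,1)*; h3:-1=-1→(0,1,0,0)
ply 3, O at (0,0,0,1) | h3:-1=+1→(0,0,0,0)*
ply 4: (0,0,0,0) is terminal -1 (X); from (0,2,0,1) depth 12

O's best at [(0,2,0,1)]: h1:-1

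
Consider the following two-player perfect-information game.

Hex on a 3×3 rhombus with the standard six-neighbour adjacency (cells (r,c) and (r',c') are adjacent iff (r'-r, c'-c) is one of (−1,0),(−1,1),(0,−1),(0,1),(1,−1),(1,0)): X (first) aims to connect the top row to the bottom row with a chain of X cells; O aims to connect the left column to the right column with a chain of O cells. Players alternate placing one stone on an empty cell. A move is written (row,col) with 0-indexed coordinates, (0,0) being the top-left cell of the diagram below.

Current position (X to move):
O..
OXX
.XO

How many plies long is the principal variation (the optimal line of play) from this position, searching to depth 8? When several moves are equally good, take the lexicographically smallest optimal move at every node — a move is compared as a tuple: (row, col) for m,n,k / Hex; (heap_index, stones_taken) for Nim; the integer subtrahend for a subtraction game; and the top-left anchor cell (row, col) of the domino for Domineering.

ply 1, X at O../OXX/.XO | (0,1)=+1→OX./OXX/.XO*; (0,2)=+1→O.X/OXX/.XO; (2,0)=+1→O../OXX/XXO
ply 2: OX./OXX/.XO is terminal -1 (O); from O../OXX/.XO depth 8

PV length from [O../OXX/.XO]: 1 ply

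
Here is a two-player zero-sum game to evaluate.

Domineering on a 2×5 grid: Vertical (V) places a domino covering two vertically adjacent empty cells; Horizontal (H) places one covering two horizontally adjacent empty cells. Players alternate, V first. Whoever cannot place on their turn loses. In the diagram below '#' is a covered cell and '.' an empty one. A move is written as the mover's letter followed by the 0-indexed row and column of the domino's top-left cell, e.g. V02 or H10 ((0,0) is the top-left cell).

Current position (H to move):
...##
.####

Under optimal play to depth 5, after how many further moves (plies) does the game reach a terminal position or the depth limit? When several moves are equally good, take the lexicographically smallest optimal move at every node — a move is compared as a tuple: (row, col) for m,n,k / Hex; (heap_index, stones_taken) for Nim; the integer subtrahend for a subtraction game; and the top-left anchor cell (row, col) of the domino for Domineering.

p1 H@[...##/.####]: H00[##.##/.####]+1* H01[.####/.####]-1
p2 V@[##.##/.####] terminal -1; root [...##/.####] d5

PV length from [...##/.####]: 1 ply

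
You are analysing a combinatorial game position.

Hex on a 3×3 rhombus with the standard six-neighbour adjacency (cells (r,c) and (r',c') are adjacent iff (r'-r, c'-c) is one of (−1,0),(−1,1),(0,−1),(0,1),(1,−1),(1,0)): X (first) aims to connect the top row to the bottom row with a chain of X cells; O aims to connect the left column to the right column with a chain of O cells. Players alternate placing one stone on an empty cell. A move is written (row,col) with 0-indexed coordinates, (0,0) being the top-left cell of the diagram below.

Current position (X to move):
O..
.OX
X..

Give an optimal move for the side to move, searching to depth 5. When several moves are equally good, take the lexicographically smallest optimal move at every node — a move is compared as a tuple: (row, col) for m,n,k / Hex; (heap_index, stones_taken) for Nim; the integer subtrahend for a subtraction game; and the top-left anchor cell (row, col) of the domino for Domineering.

X's best at [O../.OX/X..]: (0,1)

[O../.OX/X..] X move#1: (0,1):+1/OX./.OX/X..*, (0,2):+1/O.X/.OX/X.., (1,0):+1/O../XOX/X.., (2,1):-1/O../.OX/XX., (2,2):-1/O../.OX/X.X
[OX./.OX/X..] O move#2: (0,2):-1/OXO/.OX/X..*, (1,0):-1/OX./OOX/X.., (2,1):-1/OX./.OX/XO., (2,2):-1/OX./.OX/X.O
[OXO/.OX/X..] X move#3: (1,0):+1/OXO/XOX/X..*, (2,1):-1/OXO/.OX/XX., (2,2):-1/OXO/.OX/X.X
[OXO/XOX/X..] end (terminal -1, O#4); searched O../.OX/X.. to 5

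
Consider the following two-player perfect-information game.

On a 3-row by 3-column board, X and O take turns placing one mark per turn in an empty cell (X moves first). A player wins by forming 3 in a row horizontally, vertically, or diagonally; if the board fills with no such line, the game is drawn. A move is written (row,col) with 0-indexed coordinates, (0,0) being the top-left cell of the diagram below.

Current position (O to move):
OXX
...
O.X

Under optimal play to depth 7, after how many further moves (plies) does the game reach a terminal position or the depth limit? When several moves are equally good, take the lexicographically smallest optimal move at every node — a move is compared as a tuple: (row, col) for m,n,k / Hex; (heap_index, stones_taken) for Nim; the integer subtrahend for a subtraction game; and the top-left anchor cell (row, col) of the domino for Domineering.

ply 1, O at OXX/.../O.X | (1,0)=+1→OXX/O../O.X*; (1,1)=-1→OXX/.O./O.X; (1,2)=+0→OXX/..O/O.X; (2,1)=-1→OXX/.../OOX
ply 2: OXX/O../O.X is terminal -1 (X); from OXX/.../O.X depth 7

PV length from [OXX/.../O.X]: 1 ply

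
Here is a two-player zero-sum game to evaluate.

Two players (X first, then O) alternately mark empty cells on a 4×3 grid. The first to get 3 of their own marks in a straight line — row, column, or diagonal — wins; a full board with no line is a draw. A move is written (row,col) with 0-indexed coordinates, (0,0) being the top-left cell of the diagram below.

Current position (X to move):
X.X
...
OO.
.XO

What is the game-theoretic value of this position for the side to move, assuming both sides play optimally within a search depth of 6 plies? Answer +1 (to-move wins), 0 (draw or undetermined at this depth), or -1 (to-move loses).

value(X.X/.../OO./.XO, X) = +1

[X.X/.../OO./.XO] X move#1: (0,1):+1/XXX/.../OO./.XO*, (1,0):-1/X.X/X../OO./.XO, (1,1):-1/X.X/.X./OO./.XO, (1,2):-1/X.X/..X/OO./.XO, (2,2):-1/X.X/.../OOX/.XO, (3,0):-1/X.X/.../OO./XXO
[XXX/.../OO./.XO] end (terminal -1, O#2); searched X.X/.../OO./.XO to 6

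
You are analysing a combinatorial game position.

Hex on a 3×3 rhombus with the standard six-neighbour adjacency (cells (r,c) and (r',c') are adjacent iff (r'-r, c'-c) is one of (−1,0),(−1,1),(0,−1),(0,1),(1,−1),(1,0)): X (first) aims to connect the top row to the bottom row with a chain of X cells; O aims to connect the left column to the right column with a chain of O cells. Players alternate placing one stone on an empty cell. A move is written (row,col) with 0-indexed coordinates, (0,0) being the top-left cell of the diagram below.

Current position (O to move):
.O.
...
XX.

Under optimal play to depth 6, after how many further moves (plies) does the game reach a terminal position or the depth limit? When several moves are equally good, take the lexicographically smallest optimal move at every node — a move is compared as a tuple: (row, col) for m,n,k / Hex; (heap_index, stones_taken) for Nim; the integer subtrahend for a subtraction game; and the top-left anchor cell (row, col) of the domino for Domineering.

PV length from [.O./.../XX.]: 3 plies

p1 O@[.O./.../XX.]: (0,0)[OO./.../XX.]-1 (0,2)[.OO/.../XX.]+1* (1,0)[.O./O../XX.]-1 (1,1)[.O./.O./XX.]+1 (1,2)[.O./..O/XX.]+1 (2,2)[.O./.../XXO]-1
p2 X@[.OO/.../XX.]: (0,0)[XOO/.../XX.]-1* (1,0)[.OO/X../XX.]-1 (1,1)[.OO/.X./XX.]-1 (1,2)[.OO/..X/XX.]-1 (2,2)[.OO/.../XXX]-1
p3 O@[XOO/.../XX.]: (1,0)[XOO/O../XX.]+1* (1,1)[XOO/.O./XX.]-1 (1,2)[XOO/..O/XX.]-1 (2,2)[XOO/.../XXO]-1
p4 X@[XOO/O../XX.] terminal -1; root [.O./.../XX.] d6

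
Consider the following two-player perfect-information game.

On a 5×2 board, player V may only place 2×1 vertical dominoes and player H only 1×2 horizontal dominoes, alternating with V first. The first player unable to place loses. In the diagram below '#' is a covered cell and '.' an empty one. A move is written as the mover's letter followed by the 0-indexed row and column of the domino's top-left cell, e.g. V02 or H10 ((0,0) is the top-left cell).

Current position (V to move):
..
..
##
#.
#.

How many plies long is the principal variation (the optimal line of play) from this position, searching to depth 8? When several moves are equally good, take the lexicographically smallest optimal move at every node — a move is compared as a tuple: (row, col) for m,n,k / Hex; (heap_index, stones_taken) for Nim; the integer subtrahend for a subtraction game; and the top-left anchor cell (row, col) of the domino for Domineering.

PV length from [../../##/#./#.]: 1 ply

p1 V@[../../##/#./#.]: V00[#./#./##/#./#.]+1* V01[.#/.#/##/#./#.]+1 V31[../../##/##/##]-1
p2 H@[#./#./##/#./#.] terminal -1; root [../../##/#./#.] d8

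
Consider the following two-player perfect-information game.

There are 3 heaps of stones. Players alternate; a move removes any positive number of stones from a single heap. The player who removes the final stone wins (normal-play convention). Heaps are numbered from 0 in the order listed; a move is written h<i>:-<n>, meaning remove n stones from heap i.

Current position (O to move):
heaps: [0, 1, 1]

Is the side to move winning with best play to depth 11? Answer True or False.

O winning at [(0,1,1)]: False

p1 O@[(0,1,1)]: h1:-1[(0,0,1)]-1* h2:-1[(0,1,0)]-1
p2 X@[(0,0,1)]: h2:-1[(0,0,0)]+1*
p3 O@[(0,0,0)] terminal -1; root [(0,1,1)] d11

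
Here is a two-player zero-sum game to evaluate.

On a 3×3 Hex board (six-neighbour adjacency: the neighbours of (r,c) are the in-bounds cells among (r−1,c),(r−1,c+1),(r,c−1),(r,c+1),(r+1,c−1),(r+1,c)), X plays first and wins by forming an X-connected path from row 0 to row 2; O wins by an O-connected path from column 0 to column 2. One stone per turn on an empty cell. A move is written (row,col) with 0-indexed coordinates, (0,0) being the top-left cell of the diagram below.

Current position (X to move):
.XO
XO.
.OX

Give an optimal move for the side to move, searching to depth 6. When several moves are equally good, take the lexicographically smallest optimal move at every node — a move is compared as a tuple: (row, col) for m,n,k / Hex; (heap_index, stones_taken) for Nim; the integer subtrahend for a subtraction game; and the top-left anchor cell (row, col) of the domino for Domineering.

X's best at [.XO/XO./.OX]: (2,0)

ply 1, X at .XO/XO./.OX | (0,0)=-1→XXO/XO./.OX; (1,2)=-1→.XO/XOX/.OX; (2,0)=+1→.XO/XO./XOX*
ply 2: .XO/XO./XOX is terminal -1 (O); from .XO/XO./.OX depth 6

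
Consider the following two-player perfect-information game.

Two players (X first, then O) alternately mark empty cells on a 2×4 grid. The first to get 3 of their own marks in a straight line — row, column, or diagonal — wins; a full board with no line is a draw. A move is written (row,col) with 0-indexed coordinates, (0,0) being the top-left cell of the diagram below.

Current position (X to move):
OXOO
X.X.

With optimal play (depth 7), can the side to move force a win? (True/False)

X winning at [OXOO/X.X.]: True

p1 X@[OXOO/X.X.]: (1,1)[OXOO/XXX.]+1* (1,3)[OXOO/X.XX]+0
p2 O@[OXOO/XXX.] terminal -1; root [OXOO/X.X.] d7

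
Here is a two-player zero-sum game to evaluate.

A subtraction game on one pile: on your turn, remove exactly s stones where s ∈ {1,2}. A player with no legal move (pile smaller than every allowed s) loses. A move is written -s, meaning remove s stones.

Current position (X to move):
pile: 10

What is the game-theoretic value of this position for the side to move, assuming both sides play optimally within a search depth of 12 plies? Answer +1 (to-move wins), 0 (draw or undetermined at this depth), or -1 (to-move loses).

[10] X move#1: -1:+1/9*, -2:-1/8
[9] O move#2: -1:-1/8*, -2:-1/7
[8] X move#3: -1:-1/7, -2:+1/6*
[6] O move#4: -1:-1/5*, -2:-1/4
[5] X move#5: -1:-1/4, -2:+1/3*
[3] O move#6: -1:-1/2*, -2:-1/1
[2] X move#7: -1:-1/1, -2:+1/0*
[0] end (terminal -1, O#8); searched 10 to 12

value(10, X) = +1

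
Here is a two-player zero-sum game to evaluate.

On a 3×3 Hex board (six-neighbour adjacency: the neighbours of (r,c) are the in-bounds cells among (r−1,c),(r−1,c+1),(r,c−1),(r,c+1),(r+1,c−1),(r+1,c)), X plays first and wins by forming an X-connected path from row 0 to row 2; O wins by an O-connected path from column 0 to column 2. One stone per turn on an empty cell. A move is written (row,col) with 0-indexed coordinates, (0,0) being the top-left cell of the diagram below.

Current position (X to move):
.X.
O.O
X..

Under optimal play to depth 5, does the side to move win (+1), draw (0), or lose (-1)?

[.X./O.O/X..] X move#1: (0,0):-1/XX./O.O/X.., (0,2):-1/.XX/O.O/X.., (1,1):+1/.X./OXO/X..*, (2,1):-1/.X./O.O/XX., (2,2):-1/.X./O.O/X.X
[.X./OXO/X..] end (terminal -1, O#2); searched .X./O.O/X.. to 5

value(.X./O.O/X.., X) = +1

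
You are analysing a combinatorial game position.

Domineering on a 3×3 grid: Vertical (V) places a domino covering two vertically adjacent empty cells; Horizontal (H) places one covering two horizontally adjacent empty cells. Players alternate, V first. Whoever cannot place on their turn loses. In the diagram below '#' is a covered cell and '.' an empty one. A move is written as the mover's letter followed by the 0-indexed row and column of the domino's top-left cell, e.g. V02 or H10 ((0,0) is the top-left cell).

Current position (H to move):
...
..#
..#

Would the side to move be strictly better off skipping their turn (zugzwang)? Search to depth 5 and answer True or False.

zugzwang(.../..#/..#, H) = False

p1 H@[.../..#/..#]: H00[##./..#/..#]-1 H01[.##/..#/..#]-1 H10[.../###/..#]+1* H20[.../..#/###]-1
p2 V@[.../###/..#] terminal -1; root [.../..#/..#] d5
pass branch (V moves first from the same position):
  | p1 V@[.../..#/..#]: V00[#../#.#/..#]+1* V01[.#./.##/..#]+1 V10[.../#.#/#.#]+1 V11[.../.##/.##]+1
  | p2 H@[#../#.#/..#]: H01[###/#.#/..#]-1* H20[#../#.#/###]-1
  | p3 V@[###/#.#/..#]: V11[###/###/.##]+1*
  | p4 H@[###/###/.##] terminal -1; root [.../..#/..#] d5
H moving scores +1; H passing scores -1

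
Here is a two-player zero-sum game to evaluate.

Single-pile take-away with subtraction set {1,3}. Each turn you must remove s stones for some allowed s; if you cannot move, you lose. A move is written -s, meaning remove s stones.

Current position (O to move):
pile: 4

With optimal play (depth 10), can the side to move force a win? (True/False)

ply 1, O at 4 | -1=-1→3*; -3=-1→1
ply 2, X at 3 | -1=+1→2*; -3=+1→0
ply 3, O at 2 | -1=-1→1*
ply 4, X at 1 | -1=+1→0*
ply 5: 0 is terminal -1 (O); from 4 depth 10

O winning at [4]: False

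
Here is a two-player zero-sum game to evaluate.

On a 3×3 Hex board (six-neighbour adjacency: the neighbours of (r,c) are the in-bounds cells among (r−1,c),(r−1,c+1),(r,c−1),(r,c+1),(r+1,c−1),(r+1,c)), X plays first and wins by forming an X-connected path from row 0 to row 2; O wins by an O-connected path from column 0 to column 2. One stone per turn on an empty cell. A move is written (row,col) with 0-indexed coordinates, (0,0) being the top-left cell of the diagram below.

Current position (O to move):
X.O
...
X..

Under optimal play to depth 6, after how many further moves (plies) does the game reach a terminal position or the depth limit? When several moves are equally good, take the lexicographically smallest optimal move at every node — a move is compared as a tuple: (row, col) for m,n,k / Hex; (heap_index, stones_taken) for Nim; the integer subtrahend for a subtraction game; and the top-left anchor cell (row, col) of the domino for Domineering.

p1 O@[X.O/.../X..]: (0,1)[XOO/.../X..]-1 (1,0)[X.O/O../X..]+1* (1,1)[X.O/.O./X..]-1 (1,2)[X.O/..O/X..]-1 (2,1)[X.O/.../XO.]-1 (2,2)[X.O/.../X.O]-1
p2 X@[X.O/O../X..]: (0,1)[XXO/O../X..]-1* (1,1)[X.O/OX./X..]-1 (1,2)[X.O/O.X/X..]-1 (2,1)[X.O/O../XX.]-1 (2,2)[X.O/O../X.X]-1
p3 O@[XXO/O../X..]: (1,1)[XXO/OO./X..]+1* (1,2)[XXO/O.O/X..]-1 (2,1)[XXO/O../XO.]-1 (2,2)[XXO/O../X.O]-1
p4 X@[XXO/OO./X..] terminal -1; root [X.O/.../X..] d6

PV length from [X.O/.../X..]: 3 plies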